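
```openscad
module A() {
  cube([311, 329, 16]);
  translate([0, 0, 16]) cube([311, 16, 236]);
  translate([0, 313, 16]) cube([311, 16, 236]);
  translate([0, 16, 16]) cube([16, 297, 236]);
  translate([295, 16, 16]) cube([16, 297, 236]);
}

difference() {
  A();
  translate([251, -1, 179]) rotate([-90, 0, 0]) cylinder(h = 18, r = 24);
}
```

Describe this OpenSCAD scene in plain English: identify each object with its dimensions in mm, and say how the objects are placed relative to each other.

A is an open storage box with external size 311×329×252 mm and wall thickness 16 mm (the base is also 16 mm thick). The base covers the whole footprint; the four walls stand on the base, with the y-facing walls full-width and the x-facing walls fitting between their inner faces.

The open box has a circular hole of radius 24 mm through its front wall, centred at (x = 251, z = 179).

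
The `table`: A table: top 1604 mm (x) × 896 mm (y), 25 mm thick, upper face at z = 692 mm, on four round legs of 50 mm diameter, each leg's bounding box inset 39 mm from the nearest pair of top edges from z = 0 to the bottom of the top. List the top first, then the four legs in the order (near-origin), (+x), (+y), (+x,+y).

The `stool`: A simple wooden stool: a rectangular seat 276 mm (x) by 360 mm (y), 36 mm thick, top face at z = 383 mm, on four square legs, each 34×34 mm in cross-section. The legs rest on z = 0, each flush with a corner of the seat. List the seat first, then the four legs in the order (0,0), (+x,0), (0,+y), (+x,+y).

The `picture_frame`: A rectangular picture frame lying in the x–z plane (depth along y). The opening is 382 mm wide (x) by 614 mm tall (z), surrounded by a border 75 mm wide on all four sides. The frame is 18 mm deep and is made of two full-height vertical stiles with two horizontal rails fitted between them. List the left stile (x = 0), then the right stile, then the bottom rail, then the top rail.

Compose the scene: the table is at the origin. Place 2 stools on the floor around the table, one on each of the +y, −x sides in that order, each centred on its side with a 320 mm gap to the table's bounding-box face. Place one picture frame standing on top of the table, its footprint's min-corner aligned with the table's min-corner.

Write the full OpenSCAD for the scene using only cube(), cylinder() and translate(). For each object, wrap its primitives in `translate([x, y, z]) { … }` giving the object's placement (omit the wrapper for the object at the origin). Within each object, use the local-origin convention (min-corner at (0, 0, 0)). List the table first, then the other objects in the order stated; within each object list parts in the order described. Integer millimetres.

translate([0, 0, 667]) cube([1604, 896, 25]);
translate([64, 64, 0]) cylinder(h = 667, r = 25);
translate([1540, 64, 0]) cylinder(h = 667, r = 25);
translate([64, 832, 0]) cylinder(h = 667, r = 25);
translate([1540, 832, 0]) cylinder(h = 667, r = 25);
translate([664, 1216, 0]) {
  translate([0, 0, 347]) cube([276, 360, 36]);
  cube([34, 34, 347]);
  translate([242, 0, 0]) cube([34, 34, 347]);
  translate([0, 326, 0]) cube([34, 34, 347]);
  translate([242, 326, 0]) cube([34, 34, 347]);
}
translate([-596, 268, 0]) {
  translate([0, 0, 347]) cube([276, 360, 36]);
  cube([34, 34, 347]);
  translate([242, 0, 0]) cube([34, 34, 347]);
  translate([0, 326, 0]) cube([34, 34, 347]);
  translate([242, 326, 0]) cube([34, 34, 347]);
}
translate([0, 0, 692]) {
  cube([75, 18, 764]);
  translate([457, 0, 0]) cube([75, 18, 764]);
  translate([75, 0, 0]) cube([382, 18, 75]);
  translate([75, 0, 689]) cube([382, 18, 75]);
}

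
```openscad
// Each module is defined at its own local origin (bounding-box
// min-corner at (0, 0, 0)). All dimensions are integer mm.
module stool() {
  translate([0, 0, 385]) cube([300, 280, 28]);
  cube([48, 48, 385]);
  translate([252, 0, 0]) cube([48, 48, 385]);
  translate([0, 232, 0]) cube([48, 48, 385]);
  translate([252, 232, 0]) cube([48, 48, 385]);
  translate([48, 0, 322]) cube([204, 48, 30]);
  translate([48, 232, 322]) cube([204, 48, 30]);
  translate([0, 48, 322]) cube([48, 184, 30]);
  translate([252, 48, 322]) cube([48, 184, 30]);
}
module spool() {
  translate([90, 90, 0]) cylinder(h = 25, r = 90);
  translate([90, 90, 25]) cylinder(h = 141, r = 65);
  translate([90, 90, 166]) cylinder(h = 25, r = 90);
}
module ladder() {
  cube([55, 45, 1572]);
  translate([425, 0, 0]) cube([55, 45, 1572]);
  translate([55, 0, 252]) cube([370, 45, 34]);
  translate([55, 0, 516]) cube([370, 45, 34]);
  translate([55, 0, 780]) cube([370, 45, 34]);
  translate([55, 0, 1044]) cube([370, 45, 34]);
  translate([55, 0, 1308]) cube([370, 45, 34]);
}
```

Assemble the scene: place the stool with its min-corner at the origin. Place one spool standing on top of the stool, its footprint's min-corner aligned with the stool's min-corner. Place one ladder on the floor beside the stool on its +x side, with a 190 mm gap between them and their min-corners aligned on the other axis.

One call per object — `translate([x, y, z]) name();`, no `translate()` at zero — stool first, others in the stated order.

stool();
translate([0, 0, 413]) spool();
translate([490, 0, 0]) ladder();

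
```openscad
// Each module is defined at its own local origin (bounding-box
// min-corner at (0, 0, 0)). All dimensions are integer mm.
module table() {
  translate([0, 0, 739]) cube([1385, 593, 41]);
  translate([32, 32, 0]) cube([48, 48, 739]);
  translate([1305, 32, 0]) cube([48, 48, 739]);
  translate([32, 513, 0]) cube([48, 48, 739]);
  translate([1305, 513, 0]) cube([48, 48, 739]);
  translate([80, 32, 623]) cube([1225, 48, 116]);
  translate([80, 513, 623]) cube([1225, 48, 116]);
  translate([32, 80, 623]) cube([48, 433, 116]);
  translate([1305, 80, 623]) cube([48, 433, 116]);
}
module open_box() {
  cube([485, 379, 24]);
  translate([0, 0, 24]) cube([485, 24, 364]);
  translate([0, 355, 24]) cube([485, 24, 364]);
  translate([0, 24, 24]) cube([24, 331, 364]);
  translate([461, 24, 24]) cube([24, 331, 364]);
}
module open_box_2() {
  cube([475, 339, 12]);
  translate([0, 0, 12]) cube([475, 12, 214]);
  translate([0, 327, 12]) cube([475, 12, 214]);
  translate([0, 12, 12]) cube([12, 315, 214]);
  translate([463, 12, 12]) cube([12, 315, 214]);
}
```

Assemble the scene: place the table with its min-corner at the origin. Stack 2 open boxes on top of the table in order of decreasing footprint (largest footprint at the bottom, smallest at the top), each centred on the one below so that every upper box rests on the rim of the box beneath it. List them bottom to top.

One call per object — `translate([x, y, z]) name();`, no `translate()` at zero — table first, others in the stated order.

table();
translate([450, 107, 780]) open_box();
translate([455, 127, 1168]) open_box_2();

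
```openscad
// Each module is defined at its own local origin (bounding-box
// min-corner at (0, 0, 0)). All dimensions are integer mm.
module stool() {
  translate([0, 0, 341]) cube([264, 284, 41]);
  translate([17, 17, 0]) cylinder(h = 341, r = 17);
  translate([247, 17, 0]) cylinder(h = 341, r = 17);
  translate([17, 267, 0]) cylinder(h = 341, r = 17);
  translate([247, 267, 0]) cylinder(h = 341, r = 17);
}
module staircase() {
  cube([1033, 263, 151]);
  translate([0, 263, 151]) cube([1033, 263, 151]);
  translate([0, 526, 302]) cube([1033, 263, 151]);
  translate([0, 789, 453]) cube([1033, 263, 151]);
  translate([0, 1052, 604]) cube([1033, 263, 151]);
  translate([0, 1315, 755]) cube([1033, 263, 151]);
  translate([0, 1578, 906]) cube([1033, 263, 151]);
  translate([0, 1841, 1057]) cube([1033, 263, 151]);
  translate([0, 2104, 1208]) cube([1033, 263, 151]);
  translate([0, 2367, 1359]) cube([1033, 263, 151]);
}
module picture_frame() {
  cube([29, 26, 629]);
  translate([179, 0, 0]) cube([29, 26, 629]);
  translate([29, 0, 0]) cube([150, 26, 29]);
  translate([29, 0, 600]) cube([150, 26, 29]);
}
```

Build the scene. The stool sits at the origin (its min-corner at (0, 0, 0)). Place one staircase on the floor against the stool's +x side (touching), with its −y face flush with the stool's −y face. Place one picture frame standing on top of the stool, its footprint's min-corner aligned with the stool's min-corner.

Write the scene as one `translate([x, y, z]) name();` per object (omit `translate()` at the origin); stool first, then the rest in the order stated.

stool();
translate([264, 0, 0]) staircase();
translate([0, 0, 382]) picture_frame();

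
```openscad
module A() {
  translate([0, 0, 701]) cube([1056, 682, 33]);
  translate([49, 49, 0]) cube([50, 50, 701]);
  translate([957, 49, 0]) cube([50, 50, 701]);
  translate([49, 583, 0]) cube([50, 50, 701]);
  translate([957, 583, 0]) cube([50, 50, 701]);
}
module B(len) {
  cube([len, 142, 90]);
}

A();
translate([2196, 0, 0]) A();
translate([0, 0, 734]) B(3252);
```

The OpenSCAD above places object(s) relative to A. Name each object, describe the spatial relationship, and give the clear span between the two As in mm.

Second table starts at x = 2196; first ends at x = 1056; clear span = 2196 − 1056 = 1140 mm.

A is a table. B is a beam. A beam spans the tops of two tables. The clear span between the two tables is 1140 mm.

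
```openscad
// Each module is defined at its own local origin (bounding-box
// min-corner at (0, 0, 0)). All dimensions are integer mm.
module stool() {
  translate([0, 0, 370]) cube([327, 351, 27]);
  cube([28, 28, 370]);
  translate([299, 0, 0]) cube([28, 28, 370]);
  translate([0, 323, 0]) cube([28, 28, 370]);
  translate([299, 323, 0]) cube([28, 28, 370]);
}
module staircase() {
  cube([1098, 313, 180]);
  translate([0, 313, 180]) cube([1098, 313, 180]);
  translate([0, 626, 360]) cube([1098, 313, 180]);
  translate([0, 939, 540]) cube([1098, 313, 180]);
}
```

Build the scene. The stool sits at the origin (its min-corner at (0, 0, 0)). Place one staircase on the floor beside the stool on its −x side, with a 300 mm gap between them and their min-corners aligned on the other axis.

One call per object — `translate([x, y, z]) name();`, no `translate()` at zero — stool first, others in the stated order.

stool();
translate([-1398, 0, 0]) staircase();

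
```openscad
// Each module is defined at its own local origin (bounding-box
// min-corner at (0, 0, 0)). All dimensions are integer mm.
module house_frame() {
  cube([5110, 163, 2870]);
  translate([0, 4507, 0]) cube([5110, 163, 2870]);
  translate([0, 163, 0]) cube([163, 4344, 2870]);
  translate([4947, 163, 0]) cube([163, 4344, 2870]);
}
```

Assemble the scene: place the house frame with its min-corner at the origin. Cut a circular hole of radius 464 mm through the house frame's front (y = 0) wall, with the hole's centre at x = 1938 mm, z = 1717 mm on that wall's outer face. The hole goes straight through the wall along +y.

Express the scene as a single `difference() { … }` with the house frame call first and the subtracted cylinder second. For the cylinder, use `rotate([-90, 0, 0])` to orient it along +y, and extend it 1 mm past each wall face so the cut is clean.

difference() {
  house_frame();
  translate([1938, -1, 1717]) rotate([-90, 0, 0]) cylinder(h = 165, r = 464);
}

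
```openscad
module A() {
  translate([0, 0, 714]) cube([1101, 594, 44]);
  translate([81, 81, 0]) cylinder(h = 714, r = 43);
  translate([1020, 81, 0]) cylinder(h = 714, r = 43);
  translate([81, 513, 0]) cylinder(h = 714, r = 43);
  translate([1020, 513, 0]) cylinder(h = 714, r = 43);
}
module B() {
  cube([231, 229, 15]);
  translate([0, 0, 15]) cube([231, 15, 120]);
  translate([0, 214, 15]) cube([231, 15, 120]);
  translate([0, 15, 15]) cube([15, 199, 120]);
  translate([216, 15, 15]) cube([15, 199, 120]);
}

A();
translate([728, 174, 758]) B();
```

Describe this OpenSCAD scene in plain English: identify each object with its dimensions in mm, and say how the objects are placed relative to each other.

A is a rectangular dining table. The top is 1101×594×44 mm with its upper surface at z = 758 mm. It stands on four round legs of 86 mm diameter, each leg's bounding box inset 38 mm from the nearest pair of top edges, running from the floor to the underside of the top.

B is an open storage box with external size 231×229×135 mm and wall thickness 15 mm (the base is also 15 mm thick). The base covers the whole footprint; the four walls stand on the base, with the y-facing walls full-width and the x-facing walls fitting between their inner faces.

The open box is on top of the table.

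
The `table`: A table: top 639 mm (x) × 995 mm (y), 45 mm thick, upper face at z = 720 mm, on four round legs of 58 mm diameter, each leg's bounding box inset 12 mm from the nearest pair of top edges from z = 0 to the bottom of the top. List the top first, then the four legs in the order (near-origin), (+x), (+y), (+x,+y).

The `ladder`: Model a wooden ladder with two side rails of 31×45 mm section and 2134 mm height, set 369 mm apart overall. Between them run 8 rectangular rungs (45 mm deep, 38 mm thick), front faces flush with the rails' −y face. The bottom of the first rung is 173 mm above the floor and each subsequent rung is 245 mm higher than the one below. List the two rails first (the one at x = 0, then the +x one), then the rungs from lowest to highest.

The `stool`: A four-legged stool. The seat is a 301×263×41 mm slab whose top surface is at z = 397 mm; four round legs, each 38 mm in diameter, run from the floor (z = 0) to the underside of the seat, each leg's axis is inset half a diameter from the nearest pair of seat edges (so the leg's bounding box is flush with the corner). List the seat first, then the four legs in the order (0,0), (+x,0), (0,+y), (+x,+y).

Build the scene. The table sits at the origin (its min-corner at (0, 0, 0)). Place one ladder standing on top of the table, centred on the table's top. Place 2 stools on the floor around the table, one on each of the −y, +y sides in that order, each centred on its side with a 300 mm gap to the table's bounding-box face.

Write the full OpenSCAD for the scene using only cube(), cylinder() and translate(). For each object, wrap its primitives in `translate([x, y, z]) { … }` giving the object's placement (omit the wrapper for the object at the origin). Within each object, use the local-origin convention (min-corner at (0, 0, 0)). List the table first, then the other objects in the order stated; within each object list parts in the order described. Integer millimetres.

translate([0, 0, 675]) cube([639, 995, 45]);
translate([41, 41, 0]) cylinder(h = 675, r = 29);
translate([598, 41, 0]) cylinder(h = 675, r = 29);
translate([41, 954, 0]) cylinder(h = 675, r = 29);
translate([598, 954, 0]) cylinder(h = 675, r = 29);
translate([135, 475, 720]) {
  cube([31, 45, 2134]);
  translate([338, 0, 0]) cube([31, 45, 2134]);
  translate([31, 0, 173]) cube([307, 45, 38]);
  translate([31, 0, 418]) cube([307, 45, 38]);
  translate([31, 0, 663]) cube([307, 45, 38]);
  translate([31, 0, 908]) cube([307, 45, 38]);
  translate([31, 0, 1153]) cube([307, 45, 38]);
  translate([31, 0, 1398]) cube([307, 45, 38]);
  translate([31, 0, 1643]) cube([307, 45, 38]);
  translate([31, 0, 1888]) cube([307, 45, 38]);
}
translate([169, -563, 0]) {
  translate([0, 0, 356]) cube([301, 263, 41]);
  translate([19, 19, 0]) cylinder(h = 356, r = 19);
  translate([282, 19, 0]) cylinder(h = 356, r = 19);
  translate([19, 244, 0]) cylinder(h = 356, r = 19);
  translate([282, 244, 0]) cylinder(h = 356, r = 19);
}
translate([169, 1295, 0]) {
  translate([0, 0, 356]) cube([301, 263, 41]);
  translate([19, 19, 0]) cylinder(h = 356, r = 19);
  translate([282, 19, 0]) cylinder(h = 356, r = 19);
  translate([19, 244, 0]) cylinder(h = 356, r = 19);
  translate([282, 244, 0]) cylinder(h = 356, r = 19);
}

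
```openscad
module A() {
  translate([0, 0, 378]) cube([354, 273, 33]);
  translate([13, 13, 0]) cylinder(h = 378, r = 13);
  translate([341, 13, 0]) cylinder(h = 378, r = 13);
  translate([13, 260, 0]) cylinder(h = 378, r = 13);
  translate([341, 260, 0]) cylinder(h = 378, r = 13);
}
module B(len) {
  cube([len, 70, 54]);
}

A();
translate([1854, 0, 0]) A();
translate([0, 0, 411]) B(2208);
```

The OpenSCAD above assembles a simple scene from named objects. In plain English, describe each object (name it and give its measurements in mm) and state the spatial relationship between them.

A is a four-legged stool. The seat is 354×273 mm, 33 mm thick, top at z = 411 mm. It stands on four round legs, each 26 mm in diameter, from z = 0 to the seat underside, each leg's axis is inset half a diameter from the nearest pair of seat edges (so the leg's bounding box is flush with the corner).

B is a rectangular beam 2208 mm long (x), 70 mm deep (y), 54 mm thick (z).

The beam spans the tops of two stools placed 1500 mm apart, resting at z = 411 mm.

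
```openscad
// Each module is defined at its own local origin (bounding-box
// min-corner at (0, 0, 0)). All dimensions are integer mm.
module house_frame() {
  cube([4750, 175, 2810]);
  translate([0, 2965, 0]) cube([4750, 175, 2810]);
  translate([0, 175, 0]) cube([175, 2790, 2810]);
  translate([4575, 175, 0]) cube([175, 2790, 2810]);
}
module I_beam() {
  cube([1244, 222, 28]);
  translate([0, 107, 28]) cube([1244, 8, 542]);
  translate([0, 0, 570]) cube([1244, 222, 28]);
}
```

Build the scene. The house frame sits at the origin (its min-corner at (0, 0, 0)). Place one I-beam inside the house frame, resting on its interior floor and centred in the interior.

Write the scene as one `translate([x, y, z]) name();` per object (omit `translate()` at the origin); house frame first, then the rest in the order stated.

house_frame();
translate([1753, 1459, 0]) I_beam();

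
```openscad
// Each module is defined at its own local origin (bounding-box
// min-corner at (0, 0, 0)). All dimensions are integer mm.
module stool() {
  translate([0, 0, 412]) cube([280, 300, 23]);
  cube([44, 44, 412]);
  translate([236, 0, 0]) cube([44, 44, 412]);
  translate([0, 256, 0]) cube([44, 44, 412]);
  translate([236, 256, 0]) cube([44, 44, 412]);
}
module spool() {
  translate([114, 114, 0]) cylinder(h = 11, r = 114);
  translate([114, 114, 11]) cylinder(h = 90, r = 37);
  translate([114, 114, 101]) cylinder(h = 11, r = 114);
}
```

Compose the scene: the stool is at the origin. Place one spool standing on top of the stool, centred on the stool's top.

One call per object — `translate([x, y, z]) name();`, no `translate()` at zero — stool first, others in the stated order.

stool();
translate([26, 36, 435]) spool();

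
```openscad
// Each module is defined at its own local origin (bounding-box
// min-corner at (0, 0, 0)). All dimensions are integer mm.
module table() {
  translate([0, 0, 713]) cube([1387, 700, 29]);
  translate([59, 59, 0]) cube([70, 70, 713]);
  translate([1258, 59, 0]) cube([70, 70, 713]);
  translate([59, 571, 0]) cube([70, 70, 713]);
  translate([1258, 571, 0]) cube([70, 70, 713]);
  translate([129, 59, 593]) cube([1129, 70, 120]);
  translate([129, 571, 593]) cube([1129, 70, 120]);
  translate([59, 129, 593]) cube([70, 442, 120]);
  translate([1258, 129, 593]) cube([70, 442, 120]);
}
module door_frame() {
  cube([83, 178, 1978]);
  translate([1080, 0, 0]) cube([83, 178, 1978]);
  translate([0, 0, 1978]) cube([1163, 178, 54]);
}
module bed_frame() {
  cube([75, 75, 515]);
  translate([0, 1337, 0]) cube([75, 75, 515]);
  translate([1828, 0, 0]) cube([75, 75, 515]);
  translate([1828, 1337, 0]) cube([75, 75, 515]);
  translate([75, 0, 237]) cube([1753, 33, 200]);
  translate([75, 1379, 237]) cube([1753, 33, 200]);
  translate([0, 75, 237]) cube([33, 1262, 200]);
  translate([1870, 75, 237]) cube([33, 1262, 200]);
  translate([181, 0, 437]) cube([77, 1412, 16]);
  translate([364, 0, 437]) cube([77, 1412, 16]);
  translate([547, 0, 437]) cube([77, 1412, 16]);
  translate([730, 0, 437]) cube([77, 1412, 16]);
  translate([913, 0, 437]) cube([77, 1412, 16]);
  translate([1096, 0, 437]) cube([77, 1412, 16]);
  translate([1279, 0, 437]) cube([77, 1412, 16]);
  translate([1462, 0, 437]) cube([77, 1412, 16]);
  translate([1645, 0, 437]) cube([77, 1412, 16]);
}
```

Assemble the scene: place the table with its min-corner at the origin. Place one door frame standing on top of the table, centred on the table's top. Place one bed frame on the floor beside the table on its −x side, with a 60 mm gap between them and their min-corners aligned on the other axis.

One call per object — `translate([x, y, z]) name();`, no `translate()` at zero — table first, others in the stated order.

table();
translate([112, 261, 742]) door_frame();
translate([-1963, 0, 0]) bed_frame();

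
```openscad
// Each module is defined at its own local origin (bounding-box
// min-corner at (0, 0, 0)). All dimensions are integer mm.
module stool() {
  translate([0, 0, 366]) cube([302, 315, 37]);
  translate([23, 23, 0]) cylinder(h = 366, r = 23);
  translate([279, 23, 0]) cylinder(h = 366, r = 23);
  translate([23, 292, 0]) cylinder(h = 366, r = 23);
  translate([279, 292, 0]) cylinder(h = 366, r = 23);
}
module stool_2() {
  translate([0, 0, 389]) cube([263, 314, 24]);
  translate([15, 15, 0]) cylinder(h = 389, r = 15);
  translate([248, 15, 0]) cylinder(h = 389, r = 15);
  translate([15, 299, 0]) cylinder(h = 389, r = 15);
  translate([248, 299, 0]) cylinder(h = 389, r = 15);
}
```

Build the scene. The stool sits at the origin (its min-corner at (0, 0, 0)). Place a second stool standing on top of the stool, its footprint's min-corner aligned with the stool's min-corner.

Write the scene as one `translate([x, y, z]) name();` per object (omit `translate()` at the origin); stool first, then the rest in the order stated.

stool();
translate([0, 0, 403]) stool_2();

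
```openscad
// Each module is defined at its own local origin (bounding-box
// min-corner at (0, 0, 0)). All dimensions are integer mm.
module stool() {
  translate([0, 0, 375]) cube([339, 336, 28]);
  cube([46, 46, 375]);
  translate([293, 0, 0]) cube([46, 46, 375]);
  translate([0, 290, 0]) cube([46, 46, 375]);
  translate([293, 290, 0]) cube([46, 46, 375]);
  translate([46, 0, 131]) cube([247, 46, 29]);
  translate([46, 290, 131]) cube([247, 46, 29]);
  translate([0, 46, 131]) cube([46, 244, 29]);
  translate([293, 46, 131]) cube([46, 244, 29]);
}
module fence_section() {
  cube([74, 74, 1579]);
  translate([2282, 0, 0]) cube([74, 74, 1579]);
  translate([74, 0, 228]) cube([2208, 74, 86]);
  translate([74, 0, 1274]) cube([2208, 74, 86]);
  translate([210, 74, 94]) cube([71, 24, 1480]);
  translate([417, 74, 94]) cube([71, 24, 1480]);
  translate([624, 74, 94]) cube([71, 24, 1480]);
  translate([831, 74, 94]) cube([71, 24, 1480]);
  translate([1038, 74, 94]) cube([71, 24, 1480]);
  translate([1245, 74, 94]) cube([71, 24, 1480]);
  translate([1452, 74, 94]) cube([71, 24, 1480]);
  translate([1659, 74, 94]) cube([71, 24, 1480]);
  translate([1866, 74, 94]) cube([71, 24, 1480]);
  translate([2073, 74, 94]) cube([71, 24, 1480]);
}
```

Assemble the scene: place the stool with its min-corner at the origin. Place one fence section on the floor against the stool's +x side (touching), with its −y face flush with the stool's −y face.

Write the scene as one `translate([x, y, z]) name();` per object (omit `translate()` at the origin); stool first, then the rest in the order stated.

stool();
translate([339, 0, 0]) fence_section();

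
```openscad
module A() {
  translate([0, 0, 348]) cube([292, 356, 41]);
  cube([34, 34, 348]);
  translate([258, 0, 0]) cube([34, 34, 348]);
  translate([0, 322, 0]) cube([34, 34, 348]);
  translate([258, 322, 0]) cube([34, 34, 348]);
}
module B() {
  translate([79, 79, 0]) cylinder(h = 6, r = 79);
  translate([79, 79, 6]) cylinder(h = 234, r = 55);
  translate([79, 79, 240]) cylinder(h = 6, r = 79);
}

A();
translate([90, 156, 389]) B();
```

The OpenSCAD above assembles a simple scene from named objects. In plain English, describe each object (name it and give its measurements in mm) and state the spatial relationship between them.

A is a four-legged stool. The seat is 292×356 mm, 41 mm thick, top at z = 389 mm. It stands on four square legs, each 34×34 mm in cross-section, from z = 0 to the seat underside, each flush with a corner of the seat.

B is a spool: two coaxial disc flanges of radius 79 mm and thickness 6 mm, joined by a core cylinder of radius 55 mm and height 234 mm. The lower flange rests on z = 0 and the three cylinders share a vertical axis.

The spool is on top of the stool.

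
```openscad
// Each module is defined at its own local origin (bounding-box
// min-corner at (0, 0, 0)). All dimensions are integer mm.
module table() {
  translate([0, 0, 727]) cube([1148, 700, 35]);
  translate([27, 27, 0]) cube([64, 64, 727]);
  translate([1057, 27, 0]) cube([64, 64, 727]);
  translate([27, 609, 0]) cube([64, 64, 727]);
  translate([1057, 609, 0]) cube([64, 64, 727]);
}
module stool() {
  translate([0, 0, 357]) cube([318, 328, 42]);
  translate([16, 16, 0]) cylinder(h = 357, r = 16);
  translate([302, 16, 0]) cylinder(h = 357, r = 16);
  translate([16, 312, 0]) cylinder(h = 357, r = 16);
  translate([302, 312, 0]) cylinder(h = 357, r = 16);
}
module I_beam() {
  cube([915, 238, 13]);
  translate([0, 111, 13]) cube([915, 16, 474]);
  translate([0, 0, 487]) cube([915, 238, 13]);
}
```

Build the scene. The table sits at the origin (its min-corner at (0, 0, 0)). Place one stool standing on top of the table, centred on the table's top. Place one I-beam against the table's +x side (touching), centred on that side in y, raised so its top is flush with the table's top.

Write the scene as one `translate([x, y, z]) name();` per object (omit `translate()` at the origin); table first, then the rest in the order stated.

table();
translate([415, 186, 762]) stool();
translate([1148, 231, 262]) I_beam();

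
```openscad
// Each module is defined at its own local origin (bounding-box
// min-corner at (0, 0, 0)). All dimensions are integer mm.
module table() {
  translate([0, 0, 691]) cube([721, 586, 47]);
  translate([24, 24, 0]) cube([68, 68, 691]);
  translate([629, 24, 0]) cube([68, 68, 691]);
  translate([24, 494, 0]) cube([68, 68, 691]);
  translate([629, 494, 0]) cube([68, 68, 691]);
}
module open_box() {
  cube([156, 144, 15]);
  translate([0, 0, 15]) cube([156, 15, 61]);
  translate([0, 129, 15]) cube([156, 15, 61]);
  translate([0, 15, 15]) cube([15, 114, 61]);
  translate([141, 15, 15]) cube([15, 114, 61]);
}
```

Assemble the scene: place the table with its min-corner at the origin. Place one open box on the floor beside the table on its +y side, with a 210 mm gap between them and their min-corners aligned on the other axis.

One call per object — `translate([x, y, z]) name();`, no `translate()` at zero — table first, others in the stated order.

table();
translate([0, 796, 0]) open_box();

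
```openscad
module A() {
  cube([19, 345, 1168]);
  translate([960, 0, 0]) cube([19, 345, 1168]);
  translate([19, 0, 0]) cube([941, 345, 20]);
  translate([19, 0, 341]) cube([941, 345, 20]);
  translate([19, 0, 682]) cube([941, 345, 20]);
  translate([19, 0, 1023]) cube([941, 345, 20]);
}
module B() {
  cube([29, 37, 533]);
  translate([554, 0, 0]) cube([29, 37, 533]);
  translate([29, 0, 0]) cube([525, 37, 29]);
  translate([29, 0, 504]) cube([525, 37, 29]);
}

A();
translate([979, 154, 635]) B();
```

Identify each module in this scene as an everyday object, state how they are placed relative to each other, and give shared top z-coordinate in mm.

Both tops at z = 1168 mm.

A is a bookshelf. B is a picture frame. The picture frame is beside the bookshelf with their tops flush at z = 1168. The shared top z-coordinate is 1168 mm.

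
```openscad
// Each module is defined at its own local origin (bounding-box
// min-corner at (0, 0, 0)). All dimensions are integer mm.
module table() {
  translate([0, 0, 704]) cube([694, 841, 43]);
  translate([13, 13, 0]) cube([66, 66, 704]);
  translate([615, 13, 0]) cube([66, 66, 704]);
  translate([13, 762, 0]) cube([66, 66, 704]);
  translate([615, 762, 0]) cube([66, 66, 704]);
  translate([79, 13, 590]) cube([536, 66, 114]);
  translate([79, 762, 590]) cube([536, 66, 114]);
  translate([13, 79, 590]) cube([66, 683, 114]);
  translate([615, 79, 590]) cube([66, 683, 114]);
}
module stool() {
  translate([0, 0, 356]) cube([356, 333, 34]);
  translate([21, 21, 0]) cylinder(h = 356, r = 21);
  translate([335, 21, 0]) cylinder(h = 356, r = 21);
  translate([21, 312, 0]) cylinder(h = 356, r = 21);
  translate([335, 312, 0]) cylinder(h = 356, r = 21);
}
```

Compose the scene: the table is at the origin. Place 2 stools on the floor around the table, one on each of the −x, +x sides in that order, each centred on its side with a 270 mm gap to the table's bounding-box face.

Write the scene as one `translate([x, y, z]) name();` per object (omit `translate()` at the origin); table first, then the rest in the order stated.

table();
translate([-626, 254, 0]) stool();
translate([964, 254, 0]) stool();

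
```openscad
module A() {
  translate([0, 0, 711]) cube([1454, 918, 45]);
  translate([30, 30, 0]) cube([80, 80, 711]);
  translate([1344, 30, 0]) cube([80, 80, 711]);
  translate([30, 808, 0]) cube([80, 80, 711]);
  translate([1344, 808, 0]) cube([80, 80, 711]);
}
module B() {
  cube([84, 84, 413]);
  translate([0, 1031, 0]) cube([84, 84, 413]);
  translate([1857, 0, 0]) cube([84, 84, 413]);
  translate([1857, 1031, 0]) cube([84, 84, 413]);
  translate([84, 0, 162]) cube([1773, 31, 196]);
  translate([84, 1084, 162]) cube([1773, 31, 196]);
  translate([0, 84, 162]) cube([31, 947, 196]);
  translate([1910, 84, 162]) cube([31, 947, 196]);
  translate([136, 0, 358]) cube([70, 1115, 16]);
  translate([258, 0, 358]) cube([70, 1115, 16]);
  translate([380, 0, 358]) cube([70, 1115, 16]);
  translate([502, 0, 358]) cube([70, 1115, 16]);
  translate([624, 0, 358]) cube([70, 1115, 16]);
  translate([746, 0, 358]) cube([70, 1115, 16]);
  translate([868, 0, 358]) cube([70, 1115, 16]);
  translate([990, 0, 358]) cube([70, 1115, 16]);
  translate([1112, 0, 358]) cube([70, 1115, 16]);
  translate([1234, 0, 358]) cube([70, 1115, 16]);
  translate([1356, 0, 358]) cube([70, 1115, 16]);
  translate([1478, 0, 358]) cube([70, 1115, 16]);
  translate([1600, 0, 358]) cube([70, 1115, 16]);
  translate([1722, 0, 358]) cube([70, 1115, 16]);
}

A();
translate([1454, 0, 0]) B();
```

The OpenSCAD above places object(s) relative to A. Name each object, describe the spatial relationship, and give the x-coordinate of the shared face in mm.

The table's +x face and the bed frame's −x face are both at x = 1454 mm.

A is a table. B is a bed frame. The bed frame is against the table's +x side, with their −y faces flush. The x-coordinate of the shared face is 1454 mm.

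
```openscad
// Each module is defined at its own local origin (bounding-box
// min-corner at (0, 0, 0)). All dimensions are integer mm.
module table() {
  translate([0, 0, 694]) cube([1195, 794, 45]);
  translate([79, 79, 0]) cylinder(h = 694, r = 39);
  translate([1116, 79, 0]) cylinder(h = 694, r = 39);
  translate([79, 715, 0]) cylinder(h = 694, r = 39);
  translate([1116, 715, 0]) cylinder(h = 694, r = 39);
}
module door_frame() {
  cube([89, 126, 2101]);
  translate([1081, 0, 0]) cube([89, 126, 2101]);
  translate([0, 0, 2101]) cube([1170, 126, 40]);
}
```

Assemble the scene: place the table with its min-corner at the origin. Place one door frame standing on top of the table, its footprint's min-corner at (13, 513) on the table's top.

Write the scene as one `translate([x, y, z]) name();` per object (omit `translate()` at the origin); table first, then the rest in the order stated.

table();
translate([13, 513, 739]) door_frame();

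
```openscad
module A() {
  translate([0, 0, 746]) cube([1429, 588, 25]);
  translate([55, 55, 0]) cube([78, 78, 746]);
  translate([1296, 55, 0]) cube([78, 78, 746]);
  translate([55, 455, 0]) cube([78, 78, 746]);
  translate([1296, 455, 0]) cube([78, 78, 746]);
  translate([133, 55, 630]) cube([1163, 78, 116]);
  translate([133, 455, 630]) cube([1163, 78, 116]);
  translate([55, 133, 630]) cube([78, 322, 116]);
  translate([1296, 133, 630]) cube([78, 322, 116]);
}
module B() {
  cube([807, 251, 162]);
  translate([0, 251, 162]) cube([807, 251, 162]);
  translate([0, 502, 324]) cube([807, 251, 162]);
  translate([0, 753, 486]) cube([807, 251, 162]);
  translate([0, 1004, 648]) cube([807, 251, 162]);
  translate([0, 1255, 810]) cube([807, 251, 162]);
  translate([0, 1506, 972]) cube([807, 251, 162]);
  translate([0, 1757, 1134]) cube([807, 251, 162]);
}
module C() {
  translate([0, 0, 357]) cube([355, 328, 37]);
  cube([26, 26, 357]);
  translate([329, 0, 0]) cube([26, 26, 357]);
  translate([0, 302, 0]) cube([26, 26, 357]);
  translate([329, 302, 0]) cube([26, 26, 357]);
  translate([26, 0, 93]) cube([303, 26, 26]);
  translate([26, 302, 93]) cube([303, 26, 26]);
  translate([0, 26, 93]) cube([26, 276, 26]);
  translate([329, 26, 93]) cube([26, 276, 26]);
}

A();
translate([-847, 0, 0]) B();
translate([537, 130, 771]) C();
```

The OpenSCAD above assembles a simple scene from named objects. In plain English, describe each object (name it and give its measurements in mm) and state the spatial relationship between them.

A is a table with a 1429×588 mm rectangular top, 25 mm thick, top surface at z = 771 mm, supported by four 78×78 mm square legs, each inset 55 mm from the nearest pair of top edges, running from the floor. Four apron rails, 78 mm thick and 116 mm tall, run between adjacent legs with their top edges flush with the underside of the top and their outer faces flush with the legs' outer faces.

B is a straight staircase of 8 solid steps. Each step is 807 mm wide (x), 251 mm deep (y, the going) and 162 mm tall (the rise). The first step rests on the floor; each subsequent step sits one going further in +y and one rise higher in +z, directly behind and above the previous step with no overlap.

C is a simple wooden stool: a rectangular seat 355 mm (x) by 328 mm (y), 37 mm thick, top face at z = 394 mm, on four square legs, each 26×26 mm in cross-section. The legs rest on z = 0, each flush with a corner of the seat. Four stretchers, 26 mm wide and 26 mm tall, connect adjacent legs with their undersides at z = 93 mm, each running between the inner faces of the legs it joins and aligned with the legs' outer faces on the other axis.

The staircase is on the floor beside the table on its −x side. The stool is on top of the table, centred.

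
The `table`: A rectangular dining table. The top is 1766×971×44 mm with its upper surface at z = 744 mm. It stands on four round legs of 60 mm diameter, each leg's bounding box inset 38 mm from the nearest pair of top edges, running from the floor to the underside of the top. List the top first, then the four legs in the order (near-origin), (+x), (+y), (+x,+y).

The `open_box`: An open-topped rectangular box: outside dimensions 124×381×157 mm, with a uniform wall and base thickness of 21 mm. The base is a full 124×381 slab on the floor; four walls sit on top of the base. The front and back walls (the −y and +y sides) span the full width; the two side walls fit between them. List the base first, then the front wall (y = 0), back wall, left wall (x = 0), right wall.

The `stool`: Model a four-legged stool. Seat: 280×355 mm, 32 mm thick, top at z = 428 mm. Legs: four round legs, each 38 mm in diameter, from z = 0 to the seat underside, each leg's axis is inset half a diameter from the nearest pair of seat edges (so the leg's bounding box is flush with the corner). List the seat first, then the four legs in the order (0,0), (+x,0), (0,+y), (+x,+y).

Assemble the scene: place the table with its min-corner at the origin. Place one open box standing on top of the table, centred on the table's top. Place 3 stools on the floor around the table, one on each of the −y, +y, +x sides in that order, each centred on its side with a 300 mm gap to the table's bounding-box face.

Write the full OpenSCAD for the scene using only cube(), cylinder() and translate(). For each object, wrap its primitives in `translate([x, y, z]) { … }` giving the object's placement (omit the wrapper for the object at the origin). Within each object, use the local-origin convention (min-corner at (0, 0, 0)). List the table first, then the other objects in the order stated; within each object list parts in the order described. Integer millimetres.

translate([0, 0, 700]) cube([1766, 971, 44]);
translate([68, 68, 0]) cylinder(h = 700, r = 30);
translate([1698, 68, 0]) cylinder(h = 700, r = 30);
translate([68, 903, 0]) cylinder(h = 700, r = 30);
translate([1698, 903, 0]) cylinder(h = 700, r = 30);
translate([821, 295, 744]) {
  cube([124, 381, 21]);
  translate([0, 0, 21]) cube([124, 21, 136]);
  translate([0, 360, 21]) cube([124, 21, 136]);
  translate([0, 21, 21]) cube([21, 339, 136]);
  translate([103, 21, 21]) cube([21, 339, 136]);
}
translate([743, -655, 0]) {
  translate([0, 0, 396]) cube([280, 355, 32]);
  translate([19, 19, 0]) cylinder(h = 396, r = 19);
  translate([261, 19, 0]) cylinder(h = 396, r = 19);
  translate([19, 336, 0]) cylinder(h = 396, r = 19);
  translate([261, 336, 0]) cylinder(h = 396, r = 19);
}
translate([743, 1271, 0]) {
  translate([0, 0, 396]) cube([280, 355, 32]);
  translate([19, 19, 0]) cylinder(h = 396, r = 19);
  translate([261, 19, 0]) cylinder(h = 396, r = 19);
  translate([19, 336, 0]) cylinder(h = 396, r = 19);
  translate([261, 336, 0]) cylinder(h = 396, r = 19);
}
translate([2066, 308, 0]) {
  translate([0, 0, 396]) cube([280, 355, 32]);
  translate([19, 19, 0]) cylinder(h = 396, r = 19);
  translate([261, 19, 0]) cylinder(h = 396, r = 19);
  translate([19, 336, 0]) cylinder(h = 396, r = 19);
  translate([261, 336, 0]) cylinder(h = 396, r = 19);
}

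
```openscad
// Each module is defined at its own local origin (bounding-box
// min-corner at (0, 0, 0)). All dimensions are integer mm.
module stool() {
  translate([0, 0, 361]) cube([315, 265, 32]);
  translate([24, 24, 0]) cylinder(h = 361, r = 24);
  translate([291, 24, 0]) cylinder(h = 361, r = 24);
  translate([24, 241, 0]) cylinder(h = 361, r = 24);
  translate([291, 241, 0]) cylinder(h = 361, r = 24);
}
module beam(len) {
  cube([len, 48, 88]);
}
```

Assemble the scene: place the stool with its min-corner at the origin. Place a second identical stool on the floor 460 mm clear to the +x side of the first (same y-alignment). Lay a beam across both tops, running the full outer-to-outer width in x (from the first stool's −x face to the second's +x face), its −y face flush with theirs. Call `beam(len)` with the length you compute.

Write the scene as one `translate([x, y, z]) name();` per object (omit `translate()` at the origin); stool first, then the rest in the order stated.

stool();
translate([775, 0, 0]) stool();
translate([0, 0, 393]) beam(1090);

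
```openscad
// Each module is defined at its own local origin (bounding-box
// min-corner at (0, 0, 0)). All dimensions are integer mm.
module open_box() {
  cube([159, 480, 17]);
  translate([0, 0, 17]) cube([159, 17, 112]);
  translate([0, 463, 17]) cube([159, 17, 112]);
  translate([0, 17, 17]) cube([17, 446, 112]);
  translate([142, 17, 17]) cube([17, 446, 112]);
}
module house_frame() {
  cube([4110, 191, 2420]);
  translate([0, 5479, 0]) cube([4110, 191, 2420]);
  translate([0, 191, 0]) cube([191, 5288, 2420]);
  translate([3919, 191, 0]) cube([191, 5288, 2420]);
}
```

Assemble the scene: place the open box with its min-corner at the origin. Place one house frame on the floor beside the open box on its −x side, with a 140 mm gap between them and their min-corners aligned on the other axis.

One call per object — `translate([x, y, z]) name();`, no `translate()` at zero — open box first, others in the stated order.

open_box();
translate([-4250, 0, 0]) house_frame();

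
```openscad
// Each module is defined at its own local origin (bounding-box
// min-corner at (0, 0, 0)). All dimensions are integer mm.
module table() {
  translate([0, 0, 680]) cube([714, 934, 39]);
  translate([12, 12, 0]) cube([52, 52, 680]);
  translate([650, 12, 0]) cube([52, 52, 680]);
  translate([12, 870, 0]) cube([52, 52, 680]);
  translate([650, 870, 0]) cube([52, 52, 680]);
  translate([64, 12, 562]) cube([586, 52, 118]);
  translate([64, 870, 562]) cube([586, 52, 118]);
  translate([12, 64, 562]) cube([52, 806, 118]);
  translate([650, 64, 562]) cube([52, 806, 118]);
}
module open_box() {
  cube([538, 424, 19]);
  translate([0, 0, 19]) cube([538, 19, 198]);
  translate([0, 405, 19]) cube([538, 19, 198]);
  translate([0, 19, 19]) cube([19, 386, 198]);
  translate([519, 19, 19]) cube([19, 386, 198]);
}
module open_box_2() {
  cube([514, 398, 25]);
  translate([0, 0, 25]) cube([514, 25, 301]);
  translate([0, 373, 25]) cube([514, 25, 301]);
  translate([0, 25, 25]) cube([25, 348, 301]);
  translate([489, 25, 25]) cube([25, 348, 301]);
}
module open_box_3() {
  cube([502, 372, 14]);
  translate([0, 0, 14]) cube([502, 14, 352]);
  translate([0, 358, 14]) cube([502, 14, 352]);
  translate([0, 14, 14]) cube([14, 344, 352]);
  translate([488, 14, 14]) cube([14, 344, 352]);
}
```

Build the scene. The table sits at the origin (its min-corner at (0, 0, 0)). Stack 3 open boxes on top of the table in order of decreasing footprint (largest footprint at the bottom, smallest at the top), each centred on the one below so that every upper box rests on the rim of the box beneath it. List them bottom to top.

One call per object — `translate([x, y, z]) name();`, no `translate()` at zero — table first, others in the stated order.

table();
translate([88, 255, 719]) open_box();
translate([100, 268, 936]) open_box_2();
translate([106, 281, 1262]) open_box_3();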